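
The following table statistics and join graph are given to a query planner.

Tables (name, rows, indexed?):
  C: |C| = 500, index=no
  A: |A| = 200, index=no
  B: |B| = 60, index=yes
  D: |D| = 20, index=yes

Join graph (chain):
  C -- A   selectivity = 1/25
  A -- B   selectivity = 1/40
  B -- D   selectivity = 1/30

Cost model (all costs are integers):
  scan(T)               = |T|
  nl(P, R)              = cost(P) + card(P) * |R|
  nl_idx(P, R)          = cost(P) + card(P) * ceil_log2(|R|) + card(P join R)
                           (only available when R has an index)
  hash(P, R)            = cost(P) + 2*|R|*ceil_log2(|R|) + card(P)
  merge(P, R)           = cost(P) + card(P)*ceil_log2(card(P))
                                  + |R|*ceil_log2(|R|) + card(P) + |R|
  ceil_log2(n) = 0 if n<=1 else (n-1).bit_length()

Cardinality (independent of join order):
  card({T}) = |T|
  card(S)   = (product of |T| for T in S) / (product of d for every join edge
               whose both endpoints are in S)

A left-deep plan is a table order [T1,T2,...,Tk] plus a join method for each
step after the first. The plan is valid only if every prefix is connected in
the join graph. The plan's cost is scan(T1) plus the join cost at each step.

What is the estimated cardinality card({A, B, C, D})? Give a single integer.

Tables in S: A(200), B(60), C(500), D(20)
Edges inside S: C-A(d=25), A-B(d=40), B-D(d=30)
numerator = 200 * 60 * 500 * 20 = 120000000
denominator = 25 * 40 * 30 = 30000
card(S) = 120000000 / 30000 = 4000

4000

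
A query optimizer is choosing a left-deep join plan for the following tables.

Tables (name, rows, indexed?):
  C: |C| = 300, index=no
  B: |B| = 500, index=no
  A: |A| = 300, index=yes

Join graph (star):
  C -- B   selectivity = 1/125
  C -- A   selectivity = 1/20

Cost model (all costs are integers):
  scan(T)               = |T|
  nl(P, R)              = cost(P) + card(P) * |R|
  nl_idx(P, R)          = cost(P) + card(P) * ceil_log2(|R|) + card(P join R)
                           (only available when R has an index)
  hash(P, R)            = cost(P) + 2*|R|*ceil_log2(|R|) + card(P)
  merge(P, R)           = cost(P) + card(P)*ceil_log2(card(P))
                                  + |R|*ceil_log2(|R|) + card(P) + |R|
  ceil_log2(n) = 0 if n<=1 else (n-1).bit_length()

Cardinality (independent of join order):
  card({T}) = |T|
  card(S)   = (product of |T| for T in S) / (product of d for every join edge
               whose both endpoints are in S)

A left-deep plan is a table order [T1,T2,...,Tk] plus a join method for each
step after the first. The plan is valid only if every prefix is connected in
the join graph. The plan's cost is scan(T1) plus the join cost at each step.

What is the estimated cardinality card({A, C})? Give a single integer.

Tables in S: A(300), C(300)
Edges inside S: C-A(d=20)
numerator = 300 * 300 = 90000
denominator = 20 = 20
card(S) = 90000 / 20 = 4500

4500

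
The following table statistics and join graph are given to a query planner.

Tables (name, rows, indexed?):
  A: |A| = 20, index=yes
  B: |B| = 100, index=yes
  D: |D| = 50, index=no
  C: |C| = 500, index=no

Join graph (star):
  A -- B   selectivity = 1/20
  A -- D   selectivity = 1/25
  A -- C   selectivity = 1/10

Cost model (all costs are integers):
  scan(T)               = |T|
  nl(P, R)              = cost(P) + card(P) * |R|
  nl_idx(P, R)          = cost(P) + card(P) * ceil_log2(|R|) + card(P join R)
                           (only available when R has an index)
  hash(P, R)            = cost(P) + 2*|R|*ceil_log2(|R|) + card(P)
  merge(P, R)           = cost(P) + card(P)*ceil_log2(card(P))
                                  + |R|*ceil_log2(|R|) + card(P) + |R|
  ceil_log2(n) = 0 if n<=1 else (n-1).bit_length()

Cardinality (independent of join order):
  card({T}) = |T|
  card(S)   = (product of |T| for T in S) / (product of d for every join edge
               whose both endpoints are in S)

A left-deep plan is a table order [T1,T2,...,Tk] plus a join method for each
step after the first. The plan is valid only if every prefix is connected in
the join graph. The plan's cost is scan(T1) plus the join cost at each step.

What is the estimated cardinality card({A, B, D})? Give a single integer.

Tables in S: A(20), B(100), D(50)
Edges inside S: A-B(d=20), A-D(d=25)
numerator = 20 * 100 * 50 = 100000
denominator = 20 * 25 = 500
card(S) = 100000 / 500 = 200

200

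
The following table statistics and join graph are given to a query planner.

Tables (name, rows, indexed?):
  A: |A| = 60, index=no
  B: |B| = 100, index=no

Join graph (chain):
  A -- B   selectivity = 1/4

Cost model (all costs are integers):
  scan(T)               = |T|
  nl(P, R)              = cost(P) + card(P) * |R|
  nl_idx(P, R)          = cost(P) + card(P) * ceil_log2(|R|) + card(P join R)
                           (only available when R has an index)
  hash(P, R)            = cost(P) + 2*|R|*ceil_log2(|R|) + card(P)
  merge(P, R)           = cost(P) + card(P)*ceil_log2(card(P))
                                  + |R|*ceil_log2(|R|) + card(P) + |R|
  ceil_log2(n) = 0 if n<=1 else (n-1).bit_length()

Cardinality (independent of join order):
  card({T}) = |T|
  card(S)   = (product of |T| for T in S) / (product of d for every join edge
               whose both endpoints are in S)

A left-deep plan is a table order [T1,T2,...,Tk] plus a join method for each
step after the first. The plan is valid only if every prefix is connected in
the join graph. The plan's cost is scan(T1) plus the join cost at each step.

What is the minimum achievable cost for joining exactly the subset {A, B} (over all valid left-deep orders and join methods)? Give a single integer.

920

Selinger DP over subsets of {A,B}:
  {A}: scan cost=60, card=60
  {B}: scan cost=100, card=100
  {AB}: card=1500; try (A,hash)→920, (B,merge)→1280, (A,merge)→1320, (B,hash)→1520, (B,nl)→6060, (A,nl)→6100; best=920 via (A,hash)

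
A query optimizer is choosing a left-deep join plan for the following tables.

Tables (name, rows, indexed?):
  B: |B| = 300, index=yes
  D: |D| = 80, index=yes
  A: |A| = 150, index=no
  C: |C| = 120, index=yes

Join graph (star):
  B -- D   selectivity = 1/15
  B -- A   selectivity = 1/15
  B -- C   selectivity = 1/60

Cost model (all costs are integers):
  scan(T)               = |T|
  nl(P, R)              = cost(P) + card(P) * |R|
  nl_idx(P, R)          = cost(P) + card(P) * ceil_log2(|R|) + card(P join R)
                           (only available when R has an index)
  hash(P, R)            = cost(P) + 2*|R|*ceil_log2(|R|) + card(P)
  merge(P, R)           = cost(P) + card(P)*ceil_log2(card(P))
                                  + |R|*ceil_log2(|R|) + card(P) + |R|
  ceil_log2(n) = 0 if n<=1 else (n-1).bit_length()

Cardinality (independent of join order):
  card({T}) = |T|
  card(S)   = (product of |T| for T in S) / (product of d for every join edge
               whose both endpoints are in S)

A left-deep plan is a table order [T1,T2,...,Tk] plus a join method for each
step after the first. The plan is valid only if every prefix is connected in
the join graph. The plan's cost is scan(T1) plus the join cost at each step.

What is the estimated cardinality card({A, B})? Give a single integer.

3000

Tables in S: A(150), B(300)
Edges inside S: B-A(d=15)
numerator = 150 * 300 = 45000
denominator = 15 = 15
card(S) = 45000 / 15 = 3000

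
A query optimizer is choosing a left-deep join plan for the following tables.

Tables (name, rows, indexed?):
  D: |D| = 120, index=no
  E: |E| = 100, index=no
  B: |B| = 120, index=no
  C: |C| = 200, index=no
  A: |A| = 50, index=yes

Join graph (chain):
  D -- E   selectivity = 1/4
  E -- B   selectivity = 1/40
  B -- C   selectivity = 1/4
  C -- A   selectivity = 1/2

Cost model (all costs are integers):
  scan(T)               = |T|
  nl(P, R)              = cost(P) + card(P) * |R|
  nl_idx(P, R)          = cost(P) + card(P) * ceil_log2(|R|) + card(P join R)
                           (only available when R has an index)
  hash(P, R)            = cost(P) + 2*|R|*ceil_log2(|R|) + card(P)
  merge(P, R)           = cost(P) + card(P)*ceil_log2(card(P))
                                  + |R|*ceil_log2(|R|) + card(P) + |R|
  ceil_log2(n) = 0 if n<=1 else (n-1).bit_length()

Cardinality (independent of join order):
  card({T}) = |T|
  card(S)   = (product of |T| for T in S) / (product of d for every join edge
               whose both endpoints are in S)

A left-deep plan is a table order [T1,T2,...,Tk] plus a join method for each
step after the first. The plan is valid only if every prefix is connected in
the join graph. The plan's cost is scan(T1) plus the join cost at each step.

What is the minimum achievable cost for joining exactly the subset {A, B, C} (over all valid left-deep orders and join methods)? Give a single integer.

Selinger DP over subsets of {A,B,C}:
  {B}: scan cost=120, card=120
  {C}: scan cost=200, card=200
  {A}: scan cost=50, card=50
  {BC}: card=6000; try (B,hash)→2080, (C,merge)→2880, (B,merge)→2960, (C,hash)→3440, (C,nl)→24120, (B,nl)→24200; best=2080 via (B,hash)
  {AC}: card=5000; try (A,hash)→1000, (C,merge)→2200, (A,merge)→2350, (C,hash)→3300, (A,nl_idx)→6400, (C,nl)→10050 …(+1); best=1000 via (A,hash)
  {ABC}: card=150000; try (B,hash)→7680, (A,hash)→8680, (B,merge)→71960, (A,merge)→86430, (A,nl_idx)→188080, (A,nl)→302080 …(+1); best=7680 via (B,hash)

7680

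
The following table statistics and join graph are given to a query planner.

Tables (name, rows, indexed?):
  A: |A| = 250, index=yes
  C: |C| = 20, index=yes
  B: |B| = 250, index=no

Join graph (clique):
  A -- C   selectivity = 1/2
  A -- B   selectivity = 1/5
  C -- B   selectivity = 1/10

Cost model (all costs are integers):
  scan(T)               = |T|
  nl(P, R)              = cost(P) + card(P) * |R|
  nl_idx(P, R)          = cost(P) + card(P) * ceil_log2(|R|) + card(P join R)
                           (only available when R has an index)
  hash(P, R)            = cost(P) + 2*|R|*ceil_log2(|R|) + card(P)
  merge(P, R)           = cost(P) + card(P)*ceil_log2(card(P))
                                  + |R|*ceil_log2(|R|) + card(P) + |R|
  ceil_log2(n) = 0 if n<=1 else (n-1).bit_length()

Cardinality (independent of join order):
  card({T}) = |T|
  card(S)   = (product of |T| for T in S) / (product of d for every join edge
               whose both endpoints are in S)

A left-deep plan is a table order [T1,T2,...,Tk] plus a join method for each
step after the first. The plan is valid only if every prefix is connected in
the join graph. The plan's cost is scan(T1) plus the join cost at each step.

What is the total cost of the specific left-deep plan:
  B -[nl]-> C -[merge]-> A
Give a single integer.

12500

step 1: scan B: cost=250, card=250
step 2: join C via nl
    card(P join C) = 250*20/(10) = 500
    cost = 250 + 250*20 = 5250
step 3: join A via merge
    card(P join A) = 500*250/(2*5) = 12500
    cost = 5250 + 500*9 + 250*8 + 500 + 250 = 12500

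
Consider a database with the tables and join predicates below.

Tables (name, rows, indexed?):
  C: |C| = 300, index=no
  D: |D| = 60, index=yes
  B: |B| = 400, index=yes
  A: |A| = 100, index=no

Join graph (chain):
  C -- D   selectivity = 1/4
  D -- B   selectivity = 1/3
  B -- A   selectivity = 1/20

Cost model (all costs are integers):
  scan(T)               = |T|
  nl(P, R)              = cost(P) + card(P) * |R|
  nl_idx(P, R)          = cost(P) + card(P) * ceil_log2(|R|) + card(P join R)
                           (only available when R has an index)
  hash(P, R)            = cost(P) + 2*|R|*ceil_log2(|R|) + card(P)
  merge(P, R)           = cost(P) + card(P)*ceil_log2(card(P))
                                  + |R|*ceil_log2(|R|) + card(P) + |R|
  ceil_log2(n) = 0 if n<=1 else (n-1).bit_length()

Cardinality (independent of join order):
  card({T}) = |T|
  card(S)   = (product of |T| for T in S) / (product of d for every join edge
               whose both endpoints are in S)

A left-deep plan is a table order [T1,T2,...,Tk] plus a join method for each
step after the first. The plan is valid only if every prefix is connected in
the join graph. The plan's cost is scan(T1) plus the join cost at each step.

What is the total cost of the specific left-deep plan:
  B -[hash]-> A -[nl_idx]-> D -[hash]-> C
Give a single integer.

step 1: scan B: cost=400, card=400
step 2: join A via hash
    card(P join A) = 400*100/(20) = 2000
    cost = 400 + 2*100*7 + 400 = 2200
step 3: join D via nl_idx
    card(P join D) = 2000*60/(3) = 40000
    cost = 2200 + 2000*6 + 40000 = 54200
step 4: join C via hash
    card(P join C) = 40000*300/(4) = 3000000
    cost = 54200 + 2*300*9 + 40000 = 99600

99600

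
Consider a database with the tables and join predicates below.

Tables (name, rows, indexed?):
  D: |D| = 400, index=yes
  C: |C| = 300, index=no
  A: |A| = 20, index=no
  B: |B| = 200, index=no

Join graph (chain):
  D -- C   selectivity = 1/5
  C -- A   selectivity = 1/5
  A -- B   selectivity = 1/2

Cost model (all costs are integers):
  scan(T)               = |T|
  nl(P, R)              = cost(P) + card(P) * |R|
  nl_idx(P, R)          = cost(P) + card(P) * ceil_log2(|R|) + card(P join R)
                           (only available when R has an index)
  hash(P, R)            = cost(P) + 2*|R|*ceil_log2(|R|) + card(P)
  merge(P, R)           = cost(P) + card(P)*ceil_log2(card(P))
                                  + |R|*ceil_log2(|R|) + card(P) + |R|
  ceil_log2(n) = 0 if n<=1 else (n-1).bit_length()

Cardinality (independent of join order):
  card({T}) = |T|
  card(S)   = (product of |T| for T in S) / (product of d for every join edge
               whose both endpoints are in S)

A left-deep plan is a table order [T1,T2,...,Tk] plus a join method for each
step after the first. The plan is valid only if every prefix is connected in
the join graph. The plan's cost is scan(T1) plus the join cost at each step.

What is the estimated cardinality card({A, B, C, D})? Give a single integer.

9600000

Tables in S: A(20), B(200), C(300), D(400)
Edges inside S: D-C(d=5), C-A(d=5), A-B(d=2)
numerator = 20 * 200 * 300 * 400 = 480000000
denominator = 5 * 5 * 2 = 50
card(S) = 480000000 / 50 = 9600000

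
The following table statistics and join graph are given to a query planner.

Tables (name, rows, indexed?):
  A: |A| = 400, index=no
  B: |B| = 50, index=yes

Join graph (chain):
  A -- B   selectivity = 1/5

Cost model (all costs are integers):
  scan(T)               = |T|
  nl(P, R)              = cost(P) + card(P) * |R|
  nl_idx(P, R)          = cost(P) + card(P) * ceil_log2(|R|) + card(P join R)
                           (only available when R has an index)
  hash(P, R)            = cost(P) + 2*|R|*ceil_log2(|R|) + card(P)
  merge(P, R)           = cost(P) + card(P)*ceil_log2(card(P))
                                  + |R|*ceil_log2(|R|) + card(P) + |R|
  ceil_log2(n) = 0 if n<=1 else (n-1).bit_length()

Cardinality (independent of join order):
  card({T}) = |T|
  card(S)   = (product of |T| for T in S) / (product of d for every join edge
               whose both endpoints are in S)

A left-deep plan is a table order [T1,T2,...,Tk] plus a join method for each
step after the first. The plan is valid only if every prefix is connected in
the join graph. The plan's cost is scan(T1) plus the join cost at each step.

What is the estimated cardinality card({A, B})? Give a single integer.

Tables in S: A(400), B(50)
Edges inside S: A-B(d=5)
numerator = 400 * 50 = 20000
denominator = 5 = 5
card(S) = 20000 / 5 = 4000

4000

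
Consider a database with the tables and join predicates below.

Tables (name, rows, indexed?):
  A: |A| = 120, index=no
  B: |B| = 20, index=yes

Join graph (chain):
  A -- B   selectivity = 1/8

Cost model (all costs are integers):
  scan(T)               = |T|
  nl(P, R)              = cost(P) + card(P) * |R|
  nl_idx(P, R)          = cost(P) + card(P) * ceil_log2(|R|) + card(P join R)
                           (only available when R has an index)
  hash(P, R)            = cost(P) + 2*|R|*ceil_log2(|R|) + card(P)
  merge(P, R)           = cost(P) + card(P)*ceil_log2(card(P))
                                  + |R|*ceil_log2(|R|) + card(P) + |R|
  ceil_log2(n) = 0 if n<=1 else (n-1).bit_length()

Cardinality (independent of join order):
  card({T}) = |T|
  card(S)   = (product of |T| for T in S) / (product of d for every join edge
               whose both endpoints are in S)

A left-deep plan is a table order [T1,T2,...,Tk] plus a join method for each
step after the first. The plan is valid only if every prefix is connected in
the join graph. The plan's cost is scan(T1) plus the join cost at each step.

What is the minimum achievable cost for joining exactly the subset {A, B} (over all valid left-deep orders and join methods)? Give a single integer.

Selinger DP over subsets of {A,B}:
  {A}: scan cost=120, card=120
  {B}: scan cost=20, card=20
  {AB}: card=300; try (B,hash)→440, (B,nl_idx)→1020, (A,merge)→1100, (B,merge)→1200, (A,hash)→1720, (A,nl)→2420 …(+1); best=440 via (B,hash)

440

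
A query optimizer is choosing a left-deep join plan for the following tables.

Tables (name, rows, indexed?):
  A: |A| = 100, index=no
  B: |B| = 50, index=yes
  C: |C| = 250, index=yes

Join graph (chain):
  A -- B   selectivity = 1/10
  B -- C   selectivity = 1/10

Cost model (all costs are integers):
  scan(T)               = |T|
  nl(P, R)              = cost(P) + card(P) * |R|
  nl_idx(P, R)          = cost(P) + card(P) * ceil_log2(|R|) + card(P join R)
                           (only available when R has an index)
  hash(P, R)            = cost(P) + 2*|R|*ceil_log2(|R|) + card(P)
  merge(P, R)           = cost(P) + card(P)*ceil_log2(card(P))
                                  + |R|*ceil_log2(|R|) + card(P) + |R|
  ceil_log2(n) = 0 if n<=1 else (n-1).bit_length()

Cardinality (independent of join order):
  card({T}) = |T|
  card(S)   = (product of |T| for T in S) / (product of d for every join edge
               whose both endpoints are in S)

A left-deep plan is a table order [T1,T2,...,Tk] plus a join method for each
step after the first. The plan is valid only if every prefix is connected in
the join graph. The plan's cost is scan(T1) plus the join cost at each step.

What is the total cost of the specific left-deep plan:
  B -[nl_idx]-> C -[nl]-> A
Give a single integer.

step 1: scan B: cost=50, card=50
step 2: join C via nl_idx
    card(P join C) = 50*250/(10) = 1250
    cost = 50 + 50*8 + 1250 = 1700
step 3: join A via nl
    card(P join A) = 1250*100/(10) = 12500
    cost = 1700 + 1250*100 = 126700

126700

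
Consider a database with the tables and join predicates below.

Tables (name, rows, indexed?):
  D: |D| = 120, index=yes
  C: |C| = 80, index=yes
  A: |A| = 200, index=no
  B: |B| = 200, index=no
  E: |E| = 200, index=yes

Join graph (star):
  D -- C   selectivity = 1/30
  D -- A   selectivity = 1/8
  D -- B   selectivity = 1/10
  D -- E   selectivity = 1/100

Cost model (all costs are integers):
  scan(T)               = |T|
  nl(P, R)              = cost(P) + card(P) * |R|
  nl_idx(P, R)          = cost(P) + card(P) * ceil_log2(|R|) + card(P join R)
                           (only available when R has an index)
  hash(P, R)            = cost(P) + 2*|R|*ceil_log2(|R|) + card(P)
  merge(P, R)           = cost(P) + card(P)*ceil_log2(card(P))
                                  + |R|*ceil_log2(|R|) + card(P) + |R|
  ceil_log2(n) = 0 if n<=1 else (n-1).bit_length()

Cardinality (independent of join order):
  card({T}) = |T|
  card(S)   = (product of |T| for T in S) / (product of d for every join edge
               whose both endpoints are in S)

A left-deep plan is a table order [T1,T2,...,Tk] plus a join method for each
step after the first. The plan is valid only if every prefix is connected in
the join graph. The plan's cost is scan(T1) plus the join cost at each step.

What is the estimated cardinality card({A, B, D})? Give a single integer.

60000

Tables in S: A(200), B(200), D(120)
Edges inside S: D-A(d=8), D-B(d=10)
numerator = 200 * 200 * 120 = 4800000
denominator = 8 * 10 = 80
card(S) = 4800000 / 80 = 60000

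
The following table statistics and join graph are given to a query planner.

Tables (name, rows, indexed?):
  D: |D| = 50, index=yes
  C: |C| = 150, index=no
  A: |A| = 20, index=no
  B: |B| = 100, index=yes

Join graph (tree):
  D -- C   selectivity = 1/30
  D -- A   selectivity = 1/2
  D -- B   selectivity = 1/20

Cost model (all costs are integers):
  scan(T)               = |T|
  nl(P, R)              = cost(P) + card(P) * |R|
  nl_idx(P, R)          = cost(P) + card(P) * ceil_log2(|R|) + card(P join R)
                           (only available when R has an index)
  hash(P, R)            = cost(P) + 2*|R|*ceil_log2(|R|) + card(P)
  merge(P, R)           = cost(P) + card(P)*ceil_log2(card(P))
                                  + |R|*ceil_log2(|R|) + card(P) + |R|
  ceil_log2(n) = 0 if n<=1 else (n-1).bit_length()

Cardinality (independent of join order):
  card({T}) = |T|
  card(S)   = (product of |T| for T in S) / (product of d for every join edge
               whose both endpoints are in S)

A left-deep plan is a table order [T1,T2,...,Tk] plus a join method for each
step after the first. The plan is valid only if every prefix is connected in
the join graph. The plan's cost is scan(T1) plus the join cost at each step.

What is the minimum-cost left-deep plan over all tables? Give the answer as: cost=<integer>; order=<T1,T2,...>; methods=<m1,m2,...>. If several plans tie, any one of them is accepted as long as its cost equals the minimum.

Selinger DP (subsets sized 1..n):
  {D}: scan cost=50, card=50
  {C}: scan cost=150, card=150
  {A}: scan cost=20, card=20
  {B}: scan cost=100, card=100
  {CD}: card=250; try (D,hash)→900, (D,nl_idx)→1300, (C,merge)→1750, (D,merge)→1850, (C,hash)→2500, (C,nl)→7550 …(+1); best=900 via (D,hash)
  {AD}: card=500; try (A,hash)→300, (D,merge)→490, (A,merge)→520, (D,hash)→640, (D,nl_idx)→640, (D,nl)→1020 …(+1); best=300 via (A,hash)
  {BD}: card=250; try (B,nl_idx)→650, (D,hash)→800, (D,nl_idx)→950, (B,merge)→1200, (D,merge)→1250, (B,hash)→1500 …(+2); best=650 via (B,nl_idx)
  {ACD}: card=2500; try (A,hash)→1350, (C,hash)→3200, (A,merge)→3270, (A,nl)→5900, (C,merge)→6650, (C,nl)→75300; best=1350 via (A,hash)
  {BCD}: card=1250; try (B,hash)→2550, (C,hash)→3300, (B,nl_idx)→3900, (B,merge)→3950, (C,merge)→4250, (B,nl)→25900 …(+1); best=2550 via (B,hash)
  {ABD}: card=2500; try (A,hash)→1100, (B,hash)→2200, (A,merge)→3020, (A,nl)→5650, (B,merge)→6100, (B,nl_idx)→6300 …(+1); best=1100 via (A,hash)
  {ABCD}: card=12500; try (A,hash)→4000, (B,hash)→5250, (C,hash)→6000, (A,merge)→17670, (A,nl)→27550, (B,nl_idx)→31350 …(+4); best=4000 via (A,hash)

cost=4000; order=C,D,B,A; methods=hash,hash,hash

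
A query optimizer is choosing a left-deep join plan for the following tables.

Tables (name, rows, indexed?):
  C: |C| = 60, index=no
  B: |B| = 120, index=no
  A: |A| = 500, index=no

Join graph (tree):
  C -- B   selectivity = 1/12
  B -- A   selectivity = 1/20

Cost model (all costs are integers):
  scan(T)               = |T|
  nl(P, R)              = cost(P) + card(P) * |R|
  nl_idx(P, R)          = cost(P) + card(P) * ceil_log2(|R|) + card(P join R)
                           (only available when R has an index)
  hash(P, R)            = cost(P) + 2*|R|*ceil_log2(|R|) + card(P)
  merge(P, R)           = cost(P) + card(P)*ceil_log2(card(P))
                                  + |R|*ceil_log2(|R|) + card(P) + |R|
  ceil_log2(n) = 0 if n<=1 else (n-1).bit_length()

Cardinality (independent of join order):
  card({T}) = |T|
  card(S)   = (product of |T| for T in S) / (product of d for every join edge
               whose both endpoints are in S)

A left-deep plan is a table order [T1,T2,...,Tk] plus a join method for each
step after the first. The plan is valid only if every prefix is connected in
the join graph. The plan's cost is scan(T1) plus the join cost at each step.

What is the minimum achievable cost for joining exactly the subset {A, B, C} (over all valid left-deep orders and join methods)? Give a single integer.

6400

Selinger DP over subsets of {A,B,C}:
  {C}: scan cost=60, card=60
  {B}: scan cost=120, card=120
  {A}: scan cost=500, card=500
  {BC}: card=600; try (C,hash)→960, (B,merge)→1440, (C,merge)→1500, (B,hash)→1800, (B,nl)→7260, (C,nl)→7320; best=960 via (C,hash)
  {AB}: card=3000; try (B,hash)→2680, (A,merge)→6080, (B,merge)→6460, (A,hash)→9240, (A,nl)→60120, (B,nl)→60500; best=2680 via (B,hash)
  {ABC}: card=15000; try (C,hash)→6400, (A,hash)→10560, (A,merge)→12560, (C,merge)→42100, (C,nl)→182680, (A,nl)→300960; best=6400 via (C,hash)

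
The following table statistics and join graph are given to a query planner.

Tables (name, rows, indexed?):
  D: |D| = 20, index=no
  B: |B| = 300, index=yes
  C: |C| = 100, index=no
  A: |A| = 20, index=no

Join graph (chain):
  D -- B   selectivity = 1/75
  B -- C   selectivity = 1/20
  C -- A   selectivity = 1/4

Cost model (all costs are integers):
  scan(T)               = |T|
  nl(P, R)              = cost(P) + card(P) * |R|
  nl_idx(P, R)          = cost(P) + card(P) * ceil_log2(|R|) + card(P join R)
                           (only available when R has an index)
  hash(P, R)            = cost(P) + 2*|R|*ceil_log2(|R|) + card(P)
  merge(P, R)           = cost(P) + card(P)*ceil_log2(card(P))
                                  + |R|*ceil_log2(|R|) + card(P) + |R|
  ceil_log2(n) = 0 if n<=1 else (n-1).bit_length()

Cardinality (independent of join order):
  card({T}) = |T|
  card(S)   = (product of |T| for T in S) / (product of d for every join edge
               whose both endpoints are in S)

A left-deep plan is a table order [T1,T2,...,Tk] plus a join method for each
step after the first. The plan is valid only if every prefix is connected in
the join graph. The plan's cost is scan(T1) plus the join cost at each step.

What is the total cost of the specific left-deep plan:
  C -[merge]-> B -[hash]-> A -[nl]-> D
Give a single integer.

step 1: scan C: cost=100, card=100
step 2: join B via merge
    card(P join B) = 100*300/(20) = 1500
    cost = 100 + 100*7 + 300*9 + 100 + 300 = 3900
step 3: join A via hash
    card(P join A) = 1500*20/(4) = 7500
    cost = 3900 + 2*20*5 + 1500 = 5600
step 4: join D via nl
    card(P join D) = 7500*20/(75) = 2000
    cost = 5600 + 7500*20 = 155600

155600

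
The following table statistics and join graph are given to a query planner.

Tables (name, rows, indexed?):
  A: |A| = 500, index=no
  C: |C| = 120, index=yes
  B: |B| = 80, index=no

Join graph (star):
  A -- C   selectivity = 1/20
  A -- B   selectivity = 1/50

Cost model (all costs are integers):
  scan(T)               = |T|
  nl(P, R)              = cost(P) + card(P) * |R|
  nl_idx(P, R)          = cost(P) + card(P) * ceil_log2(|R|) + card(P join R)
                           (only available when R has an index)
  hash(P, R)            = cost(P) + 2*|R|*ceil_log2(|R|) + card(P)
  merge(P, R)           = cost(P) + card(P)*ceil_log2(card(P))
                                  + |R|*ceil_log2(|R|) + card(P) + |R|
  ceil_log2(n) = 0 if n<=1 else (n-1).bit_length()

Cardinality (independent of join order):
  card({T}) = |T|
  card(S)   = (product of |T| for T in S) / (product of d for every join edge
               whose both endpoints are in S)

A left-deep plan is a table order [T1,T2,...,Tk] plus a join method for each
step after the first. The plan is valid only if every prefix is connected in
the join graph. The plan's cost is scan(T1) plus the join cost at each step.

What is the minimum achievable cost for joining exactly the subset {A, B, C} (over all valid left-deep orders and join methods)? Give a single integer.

4600

Selinger DP over subsets of {A,B,C}:
  {A}: scan cost=500, card=500
  {C}: scan cost=120, card=120
  {B}: scan cost=80, card=80
  {AC}: card=3000; try (C,hash)→2680, (A,merge)→6080, (C,merge)→6460, (C,nl_idx)→7000, (A,hash)→9240, (A,nl)→60120 …(+1); best=2680 via (C,hash)
  {AB}: card=800; try (B,hash)→2120, (A,merge)→5720, (B,merge)→6140, (A,hash)→9160, (A,nl)→40080, (B,nl)→40500; best=2120 via (B,hash)
  {ABC}: card=4800; try (C,hash)→4600, (B,hash)→6800, (C,merge)→11880, (C,nl_idx)→12520, (B,merge)→42320, (C,nl)→98120 …(+1); best=4600 via (C,hash)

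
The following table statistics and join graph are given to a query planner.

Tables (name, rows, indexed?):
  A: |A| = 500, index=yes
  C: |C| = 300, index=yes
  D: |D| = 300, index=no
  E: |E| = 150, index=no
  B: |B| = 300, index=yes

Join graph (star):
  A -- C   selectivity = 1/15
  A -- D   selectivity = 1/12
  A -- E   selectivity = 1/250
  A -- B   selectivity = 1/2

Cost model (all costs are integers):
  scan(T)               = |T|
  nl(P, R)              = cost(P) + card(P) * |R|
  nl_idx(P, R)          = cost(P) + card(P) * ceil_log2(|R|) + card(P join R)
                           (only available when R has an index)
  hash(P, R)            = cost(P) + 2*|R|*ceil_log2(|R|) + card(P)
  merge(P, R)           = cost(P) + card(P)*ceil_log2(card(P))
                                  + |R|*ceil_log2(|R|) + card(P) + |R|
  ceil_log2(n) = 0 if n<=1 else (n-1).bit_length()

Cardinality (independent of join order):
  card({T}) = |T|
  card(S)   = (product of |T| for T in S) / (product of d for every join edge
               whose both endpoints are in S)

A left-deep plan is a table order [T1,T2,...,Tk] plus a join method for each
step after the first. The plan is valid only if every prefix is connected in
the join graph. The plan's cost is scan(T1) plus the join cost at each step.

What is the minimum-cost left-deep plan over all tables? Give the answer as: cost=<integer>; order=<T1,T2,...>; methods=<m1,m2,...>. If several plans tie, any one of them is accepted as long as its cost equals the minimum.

cost=174300; order=E,A,C,D,B; methods=nl_idx,hash,hash,hash

Selinger DP (subsets sized 1..n):
  {A}: scan cost=500, card=500
  {C}: scan cost=300, card=300
  {D}: scan cost=300, card=300
  {E}: scan cost=150, card=150
  {B}: scan cost=300, card=300
  {AC}: card=10000; try (C,hash)→6400, (A,merge)→8300, (C,merge)→8500, (A,hash)→9600, (A,nl_idx)→13000, (C,nl_idx)→15000 …(+2); best=6400 via (C,hash)
  {AD}: card=12500; try (D,hash)→6400, (A,merge)→8300, (D,merge)→8500, (A,hash)→9600, (A,nl_idx)→15500, (A,nl)→150300 …(+1); best=6400 via (D,hash)
  {AE}: card=300; try (A,nl_idx)→1800, (E,hash)→3400, (A,merge)→6500, (E,merge)→6850, (A,hash)→9300, (A,nl)→75150 …(+1); best=1800 via (A,nl_idx)
  {AB}: card=75000; try (B,hash)→6400, (A,merge)→8300, (B,merge)→8500, (A,hash)→9600, (A,nl_idx)→78000, (B,nl_idx)→80000 …(+2); best=6400 via (B,hash)
  {ACD}: card=250000; try (D,hash)→21800, (C,hash)→24300, (D,merge)→159400, (C,merge)→196900, (C,nl_idx)→368900, (D,nl)→3006400 …(+1); best=21800 via (D,hash)
  {ACE}: card=6000; try (C,hash)→7500, (C,merge)→7800, (C,nl_idx)→10500, (E,hash)→18800, (C,nl)→91800, (E,merge)→157750 …(+1); best=7500 via (C,hash)
  {ABC}: card=1500000; try (B,hash)→21800, (C,hash)→86800, (B,merge)→159400, (C,merge)→1359400, (B,nl_idx)→1596400, (C,nl_idx)→2181400 …(+2); best=21800 via (B,hash)
  {ADE}: card=7500; try (D,hash)→7500, (D,merge)→7800, (E,hash)→21300, (D,nl)→91800, (E,merge)→195250, (E,nl)→1881400; best=7500 via (D,hash)
  {ABD}: card=1875000; try (B,hash)→24300, (D,hash)→86800, (B,merge)→196900, (D,merge)→1359400, (B,nl_idx)→1993900, (B,nl)→3756400 …(+1); best=24300 via (B,hash)
  {ABE}: card=45000; try (B,hash)→7500, (B,merge)→7800, (B,nl_idx)→49500, (E,hash)→83800, (B,nl)→91800, (E,merge)→1357750 …(+1); best=7500 via (B,hash)
  {ACDE}: card=150000; try (D,hash)→18900, (C,hash)→20400, (D,merge)→94500, (C,merge)→115500, (C,nl_idx)→225000, (E,hash)→274200 …(+4); best=18900 via (D,hash)
  {ABCD}: card=37500000; try (B,hash)→277200, (D,hash)→1527200, (C,hash)→1904700, (B,merge)→4774800, (D,merge)→33024800, (B,nl_idx)→39771800 …(+5); best=277200 via (B,hash)
  {ABCE}: card=900000; try (B,hash)→18900, (C,hash)→57900, (B,merge)→94500, (C,merge)→775500, (B,nl_idx)→961500, (C,nl_idx)→1312500 …(+5); best=18900 via (B,hash)
  {ABDE}: card=1125000; try (B,hash)→20400, (D,hash)→57900, (B,merge)→115500, (D,merge)→775500, (B,nl_idx)→1200000, (E,hash)→1901700 …(+4); best=20400 via (B,hash)
  {ABCDE}: card=22500000; try (B,hash)→174300, (D,hash)→924300, (C,hash)→1150800, (B,merge)→2871900, (D,merge)→18921900, (B,nl_idx)→23868900 …(+8); best=174300 via (B,hash)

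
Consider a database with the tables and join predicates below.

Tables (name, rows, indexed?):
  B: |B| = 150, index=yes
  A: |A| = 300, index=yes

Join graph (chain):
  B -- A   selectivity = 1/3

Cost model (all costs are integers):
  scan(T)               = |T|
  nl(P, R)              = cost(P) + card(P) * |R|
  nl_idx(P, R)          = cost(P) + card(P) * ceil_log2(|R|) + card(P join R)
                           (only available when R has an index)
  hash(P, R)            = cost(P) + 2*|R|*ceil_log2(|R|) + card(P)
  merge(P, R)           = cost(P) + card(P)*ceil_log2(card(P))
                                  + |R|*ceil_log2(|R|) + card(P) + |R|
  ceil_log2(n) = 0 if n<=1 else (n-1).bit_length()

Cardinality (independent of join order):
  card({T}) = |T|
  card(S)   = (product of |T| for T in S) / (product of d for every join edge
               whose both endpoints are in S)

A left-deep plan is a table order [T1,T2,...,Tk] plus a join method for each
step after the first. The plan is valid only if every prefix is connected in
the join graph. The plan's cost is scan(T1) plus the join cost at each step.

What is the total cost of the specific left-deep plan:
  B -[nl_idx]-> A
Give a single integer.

16500

step 1: scan B: cost=150, card=150
step 2: join A via nl_idx
    card(P join A) = 150*300/(3) = 15000
    cost = 150 + 150*9 + 15000 = 16500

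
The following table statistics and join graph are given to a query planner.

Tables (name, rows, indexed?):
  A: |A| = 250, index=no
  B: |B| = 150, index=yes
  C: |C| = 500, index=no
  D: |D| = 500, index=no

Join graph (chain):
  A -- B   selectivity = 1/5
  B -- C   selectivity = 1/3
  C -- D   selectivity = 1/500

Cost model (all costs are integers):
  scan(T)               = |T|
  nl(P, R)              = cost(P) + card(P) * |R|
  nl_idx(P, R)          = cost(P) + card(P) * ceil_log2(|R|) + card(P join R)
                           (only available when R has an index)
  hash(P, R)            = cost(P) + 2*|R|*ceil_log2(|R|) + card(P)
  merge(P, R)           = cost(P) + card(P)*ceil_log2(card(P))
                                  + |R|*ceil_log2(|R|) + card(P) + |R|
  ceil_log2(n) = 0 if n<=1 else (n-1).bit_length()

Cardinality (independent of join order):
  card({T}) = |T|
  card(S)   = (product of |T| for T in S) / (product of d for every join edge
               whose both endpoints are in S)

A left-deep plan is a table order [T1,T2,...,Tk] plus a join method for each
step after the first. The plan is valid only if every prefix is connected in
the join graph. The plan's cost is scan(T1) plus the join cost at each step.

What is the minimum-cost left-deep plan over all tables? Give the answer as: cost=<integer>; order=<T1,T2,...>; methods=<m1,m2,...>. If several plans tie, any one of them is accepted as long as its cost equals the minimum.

Selinger DP (subsets sized 1..n):
  {A}: scan cost=250, card=250
  {B}: scan cost=150, card=150
  {C}: scan cost=500, card=500
  {D}: scan cost=500, card=500
  {AB}: card=7500; try (B,hash)→2900, (A,merge)→3750, (B,merge)→3850, (A,hash)→4300, (B,nl_idx)→9750, (A,nl)→37650 …(+1); best=2900 via (B,hash)
  {BC}: card=25000; try (B,hash)→3400, (C,merge)→6500, (B,merge)→6850, (C,hash)→9300, (B,nl_idx)→29500, (C,nl)→75150 …(+1); best=3400 via (B,hash)
  {CD}: card=500; try (D,hash)→10000, (C,hash)→10000, (D,merge)→10500, (C,merge)→10500, (D,nl)→250500, (C,nl)→250500; best=10000 via (D,hash)
  {ABC}: card=1250000; try (C,hash)→19400, (A,hash)→32400, (C,merge)→112900, (A,merge)→405650, (C,nl)→3752900, (A,nl)→6253400; best=19400 via (C,hash)
  {BCD}: card=25000; try (B,hash)→12900, (B,merge)→16350, (D,hash)→37400, (B,nl_idx)→39000, (B,nl)→85000, (D,merge)→408400 …(+1); best=12900 via (B,hash)
  {ABCD}: card=1250000; try (A,hash)→41900, (A,merge)→415150, (D,hash)→1278400, (A,nl)→6262900, (D,merge)→27524400, (D,nl)→625019400; best=41900 via (A,hash)

cost=41900; order=C,D,B,A; methods=hash,hash,hash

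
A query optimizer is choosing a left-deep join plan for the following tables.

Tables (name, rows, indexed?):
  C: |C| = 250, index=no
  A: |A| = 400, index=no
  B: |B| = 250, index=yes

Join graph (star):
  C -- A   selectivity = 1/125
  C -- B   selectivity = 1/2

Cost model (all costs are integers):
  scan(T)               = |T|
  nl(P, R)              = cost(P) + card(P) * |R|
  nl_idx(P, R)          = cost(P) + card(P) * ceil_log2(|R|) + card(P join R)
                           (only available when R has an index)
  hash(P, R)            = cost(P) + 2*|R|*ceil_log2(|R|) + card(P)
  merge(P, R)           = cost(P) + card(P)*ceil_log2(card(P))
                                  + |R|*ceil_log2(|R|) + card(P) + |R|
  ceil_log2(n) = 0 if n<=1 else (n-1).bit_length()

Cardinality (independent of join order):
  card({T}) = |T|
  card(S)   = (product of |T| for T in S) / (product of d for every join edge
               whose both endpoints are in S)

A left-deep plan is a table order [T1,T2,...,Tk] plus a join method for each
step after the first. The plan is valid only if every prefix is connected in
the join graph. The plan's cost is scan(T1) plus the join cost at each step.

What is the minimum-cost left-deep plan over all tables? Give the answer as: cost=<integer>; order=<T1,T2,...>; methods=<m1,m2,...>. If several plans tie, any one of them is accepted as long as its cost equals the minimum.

Selinger DP (subsets sized 1..n):
  {C}: scan cost=250, card=250
  {A}: scan cost=400, card=400
  {B}: scan cost=250, card=250
  {AC}: card=800; try (C,hash)→4800, (A,merge)→6500, (C,merge)→6650, (A,hash)→7700, (A,nl)→100250, (C,nl)→100400; best=4800 via (C,hash)
  {BC}: card=31250; try (C,hash)→4500, (B,hash)→4500, (C,merge)→4750, (B,merge)→4750, (B,nl_idx)→33500, (C,nl)→62750 …(+1); best=4500 via (C,hash)
  {ABC}: card=100000; try (B,hash)→9600, (B,merge)→15850, (A,hash)→42950, (B,nl_idx)→111200, (B,nl)→204800, (A,merge)→508500 …(+1); best=9600 via (B,hash)

cost=9600; order=A,C,B; methods=hash,hash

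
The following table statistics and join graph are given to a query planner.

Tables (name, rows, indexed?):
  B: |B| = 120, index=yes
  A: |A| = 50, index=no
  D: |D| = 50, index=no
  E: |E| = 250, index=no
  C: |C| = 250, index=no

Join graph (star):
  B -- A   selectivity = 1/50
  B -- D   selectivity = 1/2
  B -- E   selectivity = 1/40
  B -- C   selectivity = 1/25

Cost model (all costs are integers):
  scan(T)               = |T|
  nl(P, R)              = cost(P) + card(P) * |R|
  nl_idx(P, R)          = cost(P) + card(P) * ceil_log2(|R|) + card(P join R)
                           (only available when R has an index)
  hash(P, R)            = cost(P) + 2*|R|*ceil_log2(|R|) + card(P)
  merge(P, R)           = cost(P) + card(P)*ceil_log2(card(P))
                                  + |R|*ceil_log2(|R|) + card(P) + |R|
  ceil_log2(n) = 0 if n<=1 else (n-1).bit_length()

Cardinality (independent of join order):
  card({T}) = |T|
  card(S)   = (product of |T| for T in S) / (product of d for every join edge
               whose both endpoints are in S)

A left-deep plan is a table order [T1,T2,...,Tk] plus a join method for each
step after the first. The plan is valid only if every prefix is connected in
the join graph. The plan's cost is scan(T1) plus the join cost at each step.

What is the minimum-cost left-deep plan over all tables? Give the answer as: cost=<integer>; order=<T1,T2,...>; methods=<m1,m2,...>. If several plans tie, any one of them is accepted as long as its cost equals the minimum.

cost=16380; order=E,B,A,C,D; methods=hash,hash,hash,hash

Selinger DP (subsets sized 1..n):
  {B}: scan cost=120, card=120
  {A}: scan cost=50, card=50
  {D}: scan cost=50, card=50
  {E}: scan cost=250, card=250
  {C}: scan cost=250, card=250
  {AB}: card=120; try (B,nl_idx)→520, (A,hash)→840, (B,merge)→1360, (A,merge)→1430, (B,hash)→1780, (B,nl)→6050 …(+1); best=520 via (B,nl_idx)
  {BD}: card=3000; try (D,hash)→840, (B,merge)→1360, (D,merge)→1430, (B,hash)→1780, (B,nl_idx)→3400, (B,nl)→6050 …(+1); best=840 via (D,hash)
  {BE}: card=750; try (B,hash)→2180, (B,nl_idx)→2750, (E,merge)→3330, (B,merge)→3460, (E,hash)→4240, (E,nl)→30120 …(+1); best=2180 via (B,hash)
  {BC}: card=1200; try (B,hash)→2180, (B,nl_idx)→3200, (C,merge)→3330, (B,merge)→3460, (C,hash)→4240, (C,nl)→30120 …(+1); best=2180 via (B,hash)
  {ABD}: card=3000; try (D,hash)→1240, (D,merge)→1830, (A,hash)→4440, (D,nl)→6520, (A,merge)→40190, (A,nl)→150840; best=1240 via (D,hash)
  {ABE}: card=750; try (A,hash)→3530, (E,merge)→3730, (E,hash)→4640, (A,merge)→10780, (E,nl)→30520, (A,nl)→39680; best=3530 via (A,hash)
  {ABC}: card=1200; try (C,merge)→3730, (A,hash)→3980, (C,hash)→4640, (A,merge)→16930, (C,nl)→30520, (A,nl)→62180; best=3730 via (C,merge)
  {BDE}: card=18750; try (D,hash)→3530, (E,hash)→7840, (D,merge)→10780, (D,nl)→39680, (E,merge)→42090, (E,nl)→750840; best=3530 via (D,hash)
  {BCD}: card=30000; try (D,hash)→3980, (C,hash)→7840, (D,merge)→16930, (C,merge)→42090, (D,nl)→62180, (C,nl)→750840; best=3980 via (D,hash)
  {BCE}: card=7500; try (C,hash)→6930, (E,hash)→7380, (C,merge)→12680, (E,merge)→18830, (C,nl)→189680, (E,nl)→302180; best=6930 via (C,hash)
  {ABDE}: card=18750; try (D,hash)→4880, (E,hash)→8240, (D,merge)→12130, (A,hash)→22880, (D,nl)→41030, (E,merge)→42490 …(+3); best=4880 via (D,hash)
  {ABCD}: card=30000; try (D,hash)→5530, (C,hash)→8240, (D,merge)→18480, (A,hash)→34580, (C,merge)→42490, (D,nl)→63730 …(+3); best=5530 via (D,hash)
  {ABCE}: card=7500; try (C,hash)→8280, (E,hash)→8930, (C,merge)→14030, (A,hash)→15030, (E,merge)→20380, (A,merge)→112280 …(+3); best=8280 via (C,hash)
  {BCDE}: card=187500; try (D,hash)→15030, (C,hash)→26280, (E,hash)→37980, (D,merge)→112280, (C,merge)→305780, (D,nl)→381930 …(+3); best=15030 via (D,hash)
  {ABCDE}: card=187500; try (D,hash)→16380, (C,hash)→27630, (E,hash)→39530, (D,merge)→113630, (A,hash)→203130, (C,merge)→307130 …(+6); best=16380 via (D,hash)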